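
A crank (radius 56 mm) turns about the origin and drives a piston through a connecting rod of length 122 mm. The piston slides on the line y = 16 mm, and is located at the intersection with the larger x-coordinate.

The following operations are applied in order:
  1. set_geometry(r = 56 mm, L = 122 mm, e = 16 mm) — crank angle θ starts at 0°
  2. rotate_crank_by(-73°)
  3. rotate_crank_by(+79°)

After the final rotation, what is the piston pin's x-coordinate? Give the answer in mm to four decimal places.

set_geometry: r = 56 mm, L = 122 mm, e = 16 mm; θ ← 0°
rotate_crank_by(-73°): θ ← 0° -73° = -73°
rotate_crank_by(+79°): θ ← -73° +79° = 6°
crank pin P = (r cos θ, r sin θ) = (55.693226, 5.853594)
h = r sin θ − e = 5.853594 − 16 = -10.146406
x = r cos θ + √(L² − h²) = 55.693226 + √(14884.0 − 102.9496) = 55.693226 + 121.577343 = 177.270570

177.2706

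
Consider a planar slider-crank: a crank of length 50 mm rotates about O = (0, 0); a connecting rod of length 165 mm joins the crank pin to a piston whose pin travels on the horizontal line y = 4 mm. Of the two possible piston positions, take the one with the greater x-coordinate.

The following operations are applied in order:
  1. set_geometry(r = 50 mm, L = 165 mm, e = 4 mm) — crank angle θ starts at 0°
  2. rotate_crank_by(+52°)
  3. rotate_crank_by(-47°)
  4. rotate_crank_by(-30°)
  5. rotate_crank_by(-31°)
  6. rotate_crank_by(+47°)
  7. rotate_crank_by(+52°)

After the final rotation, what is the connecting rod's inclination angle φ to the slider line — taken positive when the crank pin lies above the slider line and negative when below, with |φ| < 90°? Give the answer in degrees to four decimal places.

set_geometry: r = 50 mm, L = 165 mm, e = 4 mm; θ ← 0°
rotate_crank_by(+52°): θ ← 0° +52° = 52°
rotate_crank_by(-47°): θ ← 52° -47° = 5°
rotate_crank_by(-30°): θ ← 5° -30° = -25°
rotate_crank_by(-31°): θ ← -25° -31° = -56°
rotate_crank_by(+47°): θ ← -56° +47° = -9°
rotate_crank_by(+52°): θ ← -9° +52° = 43°
crank pin P = (r cos θ, r sin θ) = (36.567685, 34.099918)
h = r sin θ − e = 34.099918 − 4 = 30.099918
sin φ = h / L = 30.099918 / 165 = 0.18242375
φ = arcsin(0.18242375) = 10.510968°

10.5110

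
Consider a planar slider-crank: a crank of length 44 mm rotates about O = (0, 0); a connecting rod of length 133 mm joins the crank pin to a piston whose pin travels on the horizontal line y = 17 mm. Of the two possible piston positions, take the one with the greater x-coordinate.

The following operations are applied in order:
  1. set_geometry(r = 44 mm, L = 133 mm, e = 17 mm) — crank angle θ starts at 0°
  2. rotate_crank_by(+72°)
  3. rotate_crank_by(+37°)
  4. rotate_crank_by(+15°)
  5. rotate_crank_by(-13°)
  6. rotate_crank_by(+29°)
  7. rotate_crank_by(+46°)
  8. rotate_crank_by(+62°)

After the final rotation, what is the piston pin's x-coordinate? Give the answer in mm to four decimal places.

103.3030

set_geometry: r = 44 mm, L = 133 mm, e = 17 mm; θ ← 0°
rotate_crank_by(+72°): θ ← 0° +72° = 72°
rotate_crank_by(+37°): θ ← 72° +37° = 109°
rotate_crank_by(+15°): θ ← 109° +15° = 124°
rotate_crank_by(-13°): θ ← 124° -13° = 111°
rotate_crank_by(+29°): θ ← 111° +29° = 140°
rotate_crank_by(+46°): θ ← 140° +46° = 186°
rotate_crank_by(+62°): θ ← 186° +62° = 248°
crank pin P = (r cos θ, r sin θ) = (-16.482690, -40.796090)
h = r sin θ − e = -40.796090 − 17 = -57.796090
x = r cos θ + √(L² − h²) = -16.482690 + √(17689.0 − 3340.3880) = -16.482690 + 119.785692 = 103.303002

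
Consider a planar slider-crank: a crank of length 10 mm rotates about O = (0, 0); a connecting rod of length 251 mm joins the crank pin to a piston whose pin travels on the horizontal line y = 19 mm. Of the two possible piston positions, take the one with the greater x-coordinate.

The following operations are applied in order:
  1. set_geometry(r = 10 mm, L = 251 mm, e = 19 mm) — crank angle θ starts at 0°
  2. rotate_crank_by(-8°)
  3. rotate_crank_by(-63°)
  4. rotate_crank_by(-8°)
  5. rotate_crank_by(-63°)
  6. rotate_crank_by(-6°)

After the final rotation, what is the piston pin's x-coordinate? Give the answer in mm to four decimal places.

set_geometry: r = 10 mm, L = 251 mm, e = 19 mm; θ ← 0°
rotate_crank_by(-8°): θ ← 0° -8° = -8°
rotate_crank_by(-63°): θ ← -8° -63° = -71°
rotate_crank_by(-8°): θ ← -71° -8° = -79°
rotate_crank_by(-63°): θ ← -79° -63° = -142°
rotate_crank_by(-6°): θ ← -142° -6° = -148°
crank pin P = (r cos θ, r sin θ) = (-8.480481, -5.299193)
h = r sin θ − e = -5.299193 − 19 = -24.299193
x = r cos θ + √(L² − h²) = -8.480481 + √(63001.0 − 590.4508) = -8.480481 + 249.821034 = 241.340553

241.3406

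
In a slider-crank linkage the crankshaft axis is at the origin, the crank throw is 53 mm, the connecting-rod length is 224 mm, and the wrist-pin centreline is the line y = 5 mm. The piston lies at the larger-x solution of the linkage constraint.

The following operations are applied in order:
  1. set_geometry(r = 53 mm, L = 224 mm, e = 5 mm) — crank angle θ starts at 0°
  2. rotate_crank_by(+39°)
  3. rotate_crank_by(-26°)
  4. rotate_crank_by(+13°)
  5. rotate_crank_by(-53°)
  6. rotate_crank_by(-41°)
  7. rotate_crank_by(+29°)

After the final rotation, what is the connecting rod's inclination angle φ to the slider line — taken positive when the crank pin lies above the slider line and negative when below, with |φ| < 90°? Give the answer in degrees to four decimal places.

set_geometry: r = 53 mm, L = 224 mm, e = 5 mm; θ ← 0°
rotate_crank_by(+39°): θ ← 0° +39° = 39°
rotate_crank_by(-26°): θ ← 39° -26° = 13°
rotate_crank_by(+13°): θ ← 13° +13° = 26°
rotate_crank_by(-53°): θ ← 26° -53° = -27°
rotate_crank_by(-41°): θ ← -27° -41° = -68°
rotate_crank_by(+29°): θ ← -68° +29° = -39°
crank pin P = (r cos θ, r sin θ) = (41.188736, -33.353981)
h = r sin θ − e = -33.353981 − 5 = -38.353981
sin φ = h / L = -38.353981 / 224 = -0.17122313
φ = arcsin(-0.17122313) = -9.858942°

-9.8589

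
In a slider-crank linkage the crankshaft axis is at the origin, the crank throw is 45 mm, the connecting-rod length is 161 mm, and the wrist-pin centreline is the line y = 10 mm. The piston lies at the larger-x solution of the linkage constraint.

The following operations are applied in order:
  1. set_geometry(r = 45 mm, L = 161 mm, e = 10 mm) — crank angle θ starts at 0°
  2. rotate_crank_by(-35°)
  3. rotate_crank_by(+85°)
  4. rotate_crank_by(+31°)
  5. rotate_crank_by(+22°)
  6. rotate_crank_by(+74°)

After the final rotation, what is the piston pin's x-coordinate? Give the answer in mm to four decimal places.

set_geometry: r = 45 mm, L = 161 mm, e = 10 mm; θ ← 0°
rotate_crank_by(-35°): θ ← 0° -35° = -35°
rotate_crank_by(+85°): θ ← -35° +85° = 50°
rotate_crank_by(+31°): θ ← 50° +31° = 81°
rotate_crank_by(+22°): θ ← 81° +22° = 103°
rotate_crank_by(+74°): θ ← 103° +74° = 177°
crank pin P = (r cos θ, r sin θ) = (-44.938329, 2.355118)
h = r sin θ − e = 2.355118 − 10 = -7.644882
x = r cos θ + √(L² − h²) = -44.938329 + √(25921.0 − 58.4442) = -44.938329 + 160.818394 = 115.880065

115.8801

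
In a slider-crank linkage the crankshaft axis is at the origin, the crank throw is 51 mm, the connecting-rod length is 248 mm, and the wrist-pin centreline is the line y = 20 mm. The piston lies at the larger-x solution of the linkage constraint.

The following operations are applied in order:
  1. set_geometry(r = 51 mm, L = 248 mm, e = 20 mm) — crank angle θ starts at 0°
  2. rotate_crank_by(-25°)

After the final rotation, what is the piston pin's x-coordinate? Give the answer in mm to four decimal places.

set_geometry: r = 51 mm, L = 248 mm, e = 20 mm; θ ← 0°
rotate_crank_by(-25°): θ ← 0° -25° = -25°
crank pin P = (r cos θ, r sin θ) = (46.221697, -21.553531)
h = r sin θ − e = -21.553531 − 20 = -41.553531
x = r cos θ + √(L² − h²) = 46.221697 + √(61504.0 − 1726.6960) = 46.221697 + 244.493975 = 290.715673

290.7157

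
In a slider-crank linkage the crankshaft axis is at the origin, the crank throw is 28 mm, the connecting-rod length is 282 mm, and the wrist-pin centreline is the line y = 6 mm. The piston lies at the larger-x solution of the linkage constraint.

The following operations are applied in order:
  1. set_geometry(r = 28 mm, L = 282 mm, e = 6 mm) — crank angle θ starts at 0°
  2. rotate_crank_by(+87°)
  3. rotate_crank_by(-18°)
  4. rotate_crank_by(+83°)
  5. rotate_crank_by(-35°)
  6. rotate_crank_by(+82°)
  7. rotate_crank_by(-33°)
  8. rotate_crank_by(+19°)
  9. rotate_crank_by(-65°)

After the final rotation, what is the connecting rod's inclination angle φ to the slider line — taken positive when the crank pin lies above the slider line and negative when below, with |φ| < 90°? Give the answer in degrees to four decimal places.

set_geometry: r = 28 mm, L = 282 mm, e = 6 mm; θ ← 0°
rotate_crank_by(+87°): θ ← 0° +87° = 87°
rotate_crank_by(-18°): θ ← 87° -18° = 69°
rotate_crank_by(+83°): θ ← 69° +83° = 152°
rotate_crank_by(-35°): θ ← 152° -35° = 117°
rotate_crank_by(+82°): θ ← 117° +82° = 199°
rotate_crank_by(-33°): θ ← 199° -33° = 166°
rotate_crank_by(+19°): θ ← 166° +19° = 185°
rotate_crank_by(-65°): θ ← 185° -65° = 120°
crank pin P = (r cos θ, r sin θ) = (-14.000000, 24.248711)
h = r sin θ − e = 24.248711 − 6 = 18.248711
sin φ = h / L = 18.248711 / 282 = 0.06471174
φ = arcsin(0.06471174) = 3.710302°

3.7103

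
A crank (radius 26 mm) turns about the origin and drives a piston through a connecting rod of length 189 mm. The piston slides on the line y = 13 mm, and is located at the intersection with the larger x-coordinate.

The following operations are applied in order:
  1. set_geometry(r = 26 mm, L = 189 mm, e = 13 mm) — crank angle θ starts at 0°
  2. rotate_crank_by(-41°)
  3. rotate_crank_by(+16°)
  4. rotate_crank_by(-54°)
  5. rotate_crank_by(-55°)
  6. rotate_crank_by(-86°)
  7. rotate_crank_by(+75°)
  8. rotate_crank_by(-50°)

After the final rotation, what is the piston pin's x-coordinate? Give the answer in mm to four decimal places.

set_geometry: r = 26 mm, L = 189 mm, e = 13 mm; θ ← 0°
rotate_crank_by(-41°): θ ← 0° -41° = -41°
rotate_crank_by(+16°): θ ← -41° +16° = -25°
rotate_crank_by(-54°): θ ← -25° -54° = -79°
rotate_crank_by(-55°): θ ← -79° -55° = -134°
rotate_crank_by(-86°): θ ← -134° -86° = -220°
rotate_crank_by(+75°): θ ← -220° +75° = -145°
rotate_crank_by(-50°): θ ← -145° -50° = -195°
crank pin P = (r cos θ, r sin θ) = (-25.114071, 6.729295)
h = r sin θ − e = 6.729295 − 13 = -6.270705
x = r cos θ + √(L² − h²) = -25.114071 + √(35721.0 − 39.3217) = -25.114071 + 188.895946 = 163.781874

163.7819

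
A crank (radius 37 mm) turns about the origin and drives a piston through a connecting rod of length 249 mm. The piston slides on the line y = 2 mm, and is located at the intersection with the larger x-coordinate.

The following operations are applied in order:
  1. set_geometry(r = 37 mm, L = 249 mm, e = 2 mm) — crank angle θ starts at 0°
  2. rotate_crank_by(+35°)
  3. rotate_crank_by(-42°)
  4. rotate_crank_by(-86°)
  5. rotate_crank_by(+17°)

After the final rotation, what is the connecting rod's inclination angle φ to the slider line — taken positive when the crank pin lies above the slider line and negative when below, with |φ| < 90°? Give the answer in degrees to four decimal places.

set_geometry: r = 37 mm, L = 249 mm, e = 2 mm; θ ← 0°
rotate_crank_by(+35°): θ ← 0° +35° = 35°
rotate_crank_by(-42°): θ ← 35° -42° = -7°
rotate_crank_by(-86°): θ ← -7° -86° = -93°
rotate_crank_by(+17°): θ ← -93° +17° = -76°
crank pin P = (r cos θ, r sin θ) = (8.951110, -35.900942)
h = r sin θ − e = -35.900942 − 2 = -37.900942
sin φ = h / L = -37.900942 / 249 = -0.15221262
φ = arcsin(-0.15221262) = -8.755173°

-8.7552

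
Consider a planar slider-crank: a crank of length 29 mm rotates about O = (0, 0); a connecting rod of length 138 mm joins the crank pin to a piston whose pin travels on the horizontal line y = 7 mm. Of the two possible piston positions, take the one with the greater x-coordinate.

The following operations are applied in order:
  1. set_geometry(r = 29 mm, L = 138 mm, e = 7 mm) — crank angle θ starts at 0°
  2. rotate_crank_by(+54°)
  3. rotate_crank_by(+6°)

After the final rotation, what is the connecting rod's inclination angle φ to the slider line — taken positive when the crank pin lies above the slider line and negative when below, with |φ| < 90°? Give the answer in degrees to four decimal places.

7.5428

set_geometry: r = 29 mm, L = 138 mm, e = 7 mm; θ ← 0°
rotate_crank_by(+54°): θ ← 0° +54° = 54°
rotate_crank_by(+6°): θ ← 54° +6° = 60°
crank pin P = (r cos θ, r sin θ) = (14.500000, 25.114737)
h = r sin θ − e = 25.114737 − 7 = 18.114737
sin φ = h / L = 18.114737 / 138 = 0.13126621
φ = arcsin(0.13126621) = 7.542768°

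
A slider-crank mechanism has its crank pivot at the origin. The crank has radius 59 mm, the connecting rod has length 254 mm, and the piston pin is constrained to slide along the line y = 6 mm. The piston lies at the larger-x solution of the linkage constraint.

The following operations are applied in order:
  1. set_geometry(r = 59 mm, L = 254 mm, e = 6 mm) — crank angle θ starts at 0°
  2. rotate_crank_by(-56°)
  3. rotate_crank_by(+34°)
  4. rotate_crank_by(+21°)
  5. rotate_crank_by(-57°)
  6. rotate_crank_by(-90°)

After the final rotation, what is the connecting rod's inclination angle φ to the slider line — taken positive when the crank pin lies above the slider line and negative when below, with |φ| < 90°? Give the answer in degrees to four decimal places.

-8.4365

set_geometry: r = 59 mm, L = 254 mm, e = 6 mm; θ ← 0°
rotate_crank_by(-56°): θ ← 0° -56° = -56°
rotate_crank_by(+34°): θ ← -56° +34° = -22°
rotate_crank_by(+21°): θ ← -22° +21° = -1°
rotate_crank_by(-57°): θ ← -1° -57° = -58°
rotate_crank_by(-90°): θ ← -58° -90° = -148°
crank pin P = (r cos θ, r sin θ) = (-50.034838, -31.265237)
h = r sin θ − e = -31.265237 − 6 = -37.265237
sin φ = h / L = -37.265237 / 254 = -0.14671353
φ = arcsin(-0.14671353) = -8.436519°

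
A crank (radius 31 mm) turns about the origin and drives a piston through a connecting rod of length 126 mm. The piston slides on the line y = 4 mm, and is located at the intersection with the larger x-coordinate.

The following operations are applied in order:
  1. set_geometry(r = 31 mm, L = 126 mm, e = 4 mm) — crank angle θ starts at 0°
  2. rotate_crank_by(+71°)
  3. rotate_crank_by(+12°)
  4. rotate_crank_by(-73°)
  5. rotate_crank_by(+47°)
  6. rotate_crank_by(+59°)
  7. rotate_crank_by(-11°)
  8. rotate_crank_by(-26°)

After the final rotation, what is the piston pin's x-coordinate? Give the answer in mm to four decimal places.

129.1118

set_geometry: r = 31 mm, L = 126 mm, e = 4 mm; θ ← 0°
rotate_crank_by(+71°): θ ← 0° +71° = 71°
rotate_crank_by(+12°): θ ← 71° +12° = 83°
rotate_crank_by(-73°): θ ← 83° -73° = 10°
rotate_crank_by(+47°): θ ← 10° +47° = 57°
rotate_crank_by(+59°): θ ← 57° +59° = 116°
rotate_crank_by(-11°): θ ← 116° -11° = 105°
rotate_crank_by(-26°): θ ← 105° -26° = 79°
crank pin P = (r cos θ, r sin θ) = (5.915079, 30.430443)
h = r sin θ − e = 30.430443 − 4 = 26.430443
x = r cos θ + √(L² − h²) = 5.915079 + √(15876.0 − 698.5683) = 5.915079 + 123.196720 = 129.111798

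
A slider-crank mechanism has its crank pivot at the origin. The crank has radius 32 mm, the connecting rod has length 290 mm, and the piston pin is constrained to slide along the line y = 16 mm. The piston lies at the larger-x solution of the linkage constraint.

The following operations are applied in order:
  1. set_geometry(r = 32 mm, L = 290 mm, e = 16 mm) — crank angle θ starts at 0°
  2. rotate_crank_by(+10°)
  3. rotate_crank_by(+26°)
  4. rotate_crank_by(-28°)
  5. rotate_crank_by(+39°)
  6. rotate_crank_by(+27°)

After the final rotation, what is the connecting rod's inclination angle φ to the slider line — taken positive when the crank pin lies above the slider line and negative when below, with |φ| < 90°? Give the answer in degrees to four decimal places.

set_geometry: r = 32 mm, L = 290 mm, e = 16 mm; θ ← 0°
rotate_crank_by(+10°): θ ← 0° +10° = 10°
rotate_crank_by(+26°): θ ← 10° +26° = 36°
rotate_crank_by(-28°): θ ← 36° -28° = 8°
rotate_crank_by(+39°): θ ← 8° +39° = 47°
rotate_crank_by(+27°): θ ← 47° +27° = 74°
crank pin P = (r cos θ, r sin θ) = (8.820395, 30.760374)
h = r sin θ − e = 30.760374 − 16 = 14.760374
sin φ = h / L = 14.760374 / 290 = 0.05089784
φ = arcsin(0.05089784) = 2.917492°

2.9175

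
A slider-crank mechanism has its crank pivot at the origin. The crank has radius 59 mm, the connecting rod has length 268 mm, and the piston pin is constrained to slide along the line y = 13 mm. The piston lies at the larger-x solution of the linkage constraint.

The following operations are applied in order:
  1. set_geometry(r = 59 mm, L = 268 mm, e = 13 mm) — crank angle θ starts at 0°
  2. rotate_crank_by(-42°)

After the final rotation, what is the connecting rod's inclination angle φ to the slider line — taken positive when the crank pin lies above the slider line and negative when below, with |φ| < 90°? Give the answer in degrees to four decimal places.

set_geometry: r = 59 mm, L = 268 mm, e = 13 mm; θ ← 0°
rotate_crank_by(-42°): θ ← 0° -42° = -42°
crank pin P = (r cos θ, r sin θ) = (43.845545, -39.478706)
h = r sin θ − e = -39.478706 − 13 = -52.478706
sin φ = h / L = -52.478706 / 268 = -0.19581607
φ = arcsin(-0.19581607) = -11.292400°

-11.2924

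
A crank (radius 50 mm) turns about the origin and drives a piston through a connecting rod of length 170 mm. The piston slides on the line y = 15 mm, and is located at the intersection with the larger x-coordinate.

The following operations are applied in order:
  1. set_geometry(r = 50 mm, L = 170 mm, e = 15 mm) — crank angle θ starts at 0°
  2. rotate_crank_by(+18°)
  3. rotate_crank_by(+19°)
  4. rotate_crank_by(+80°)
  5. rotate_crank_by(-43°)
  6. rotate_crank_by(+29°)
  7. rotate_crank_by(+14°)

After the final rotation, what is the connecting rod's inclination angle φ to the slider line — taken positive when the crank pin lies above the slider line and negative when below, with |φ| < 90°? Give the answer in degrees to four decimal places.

10.0103

set_geometry: r = 50 mm, L = 170 mm, e = 15 mm; θ ← 0°
rotate_crank_by(+18°): θ ← 0° +18° = 18°
rotate_crank_by(+19°): θ ← 18° +19° = 37°
rotate_crank_by(+80°): θ ← 37° +80° = 117°
rotate_crank_by(-43°): θ ← 117° -43° = 74°
rotate_crank_by(+29°): θ ← 74° +29° = 103°
rotate_crank_by(+14°): θ ← 103° +14° = 117°
crank pin P = (r cos θ, r sin θ) = (-22.699525, 44.550326)
h = r sin θ − e = 44.550326 − 15 = 29.550326
sin φ = h / L = 29.550326 / 170 = 0.17382545
φ = arcsin(0.17382545) = 10.010314°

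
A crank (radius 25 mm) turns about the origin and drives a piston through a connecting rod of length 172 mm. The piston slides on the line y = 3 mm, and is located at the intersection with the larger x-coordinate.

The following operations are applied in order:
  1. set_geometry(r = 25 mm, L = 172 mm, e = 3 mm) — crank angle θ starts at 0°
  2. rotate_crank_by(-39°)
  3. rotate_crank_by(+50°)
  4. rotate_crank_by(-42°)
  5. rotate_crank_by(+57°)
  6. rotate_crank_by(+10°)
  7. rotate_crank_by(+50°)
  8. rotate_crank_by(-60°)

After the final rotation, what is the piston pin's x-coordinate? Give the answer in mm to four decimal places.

set_geometry: r = 25 mm, L = 172 mm, e = 3 mm; θ ← 0°
rotate_crank_by(-39°): θ ← 0° -39° = -39°
rotate_crank_by(+50°): θ ← -39° +50° = 11°
rotate_crank_by(-42°): θ ← 11° -42° = -31°
rotate_crank_by(+57°): θ ← -31° +57° = 26°
rotate_crank_by(+10°): θ ← 26° +10° = 36°
rotate_crank_by(+50°): θ ← 36° +50° = 86°
rotate_crank_by(-60°): θ ← 86° -60° = 26°
crank pin P = (r cos θ, r sin θ) = (22.469851, 10.959279)
h = r sin θ − e = 10.959279 − 3 = 7.959279
x = r cos θ + √(L² − h²) = 22.469851 + √(29584.0 − 63.3501) = 22.469851 + 171.815744 = 194.285595

194.2856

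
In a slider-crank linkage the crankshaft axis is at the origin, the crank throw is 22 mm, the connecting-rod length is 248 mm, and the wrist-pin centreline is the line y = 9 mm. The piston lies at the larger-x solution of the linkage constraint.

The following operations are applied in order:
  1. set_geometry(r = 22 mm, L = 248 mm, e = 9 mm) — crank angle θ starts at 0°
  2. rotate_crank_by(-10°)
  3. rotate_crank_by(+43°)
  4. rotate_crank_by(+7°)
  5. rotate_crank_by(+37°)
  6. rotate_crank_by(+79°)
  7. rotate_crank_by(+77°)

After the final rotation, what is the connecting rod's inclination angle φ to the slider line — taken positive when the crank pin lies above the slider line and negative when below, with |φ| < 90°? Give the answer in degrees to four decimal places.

-6.1503

set_geometry: r = 22 mm, L = 248 mm, e = 9 mm; θ ← 0°
rotate_crank_by(-10°): θ ← 0° -10° = -10°
rotate_crank_by(+43°): θ ← -10° +43° = 33°
rotate_crank_by(+7°): θ ← 33° +7° = 40°
rotate_crank_by(+37°): θ ← 40° +37° = 77°
rotate_crank_by(+79°): θ ← 77° +79° = 156°
rotate_crank_by(+77°): θ ← 156° +77° = 233°
crank pin P = (r cos θ, r sin θ) = (-13.239931, -17.569981)
h = r sin θ − e = -17.569981 − 9 = -26.569981
sin φ = h / L = -26.569981 / 248 = -0.10713702
φ = arcsin(-0.10713702) = -6.150304°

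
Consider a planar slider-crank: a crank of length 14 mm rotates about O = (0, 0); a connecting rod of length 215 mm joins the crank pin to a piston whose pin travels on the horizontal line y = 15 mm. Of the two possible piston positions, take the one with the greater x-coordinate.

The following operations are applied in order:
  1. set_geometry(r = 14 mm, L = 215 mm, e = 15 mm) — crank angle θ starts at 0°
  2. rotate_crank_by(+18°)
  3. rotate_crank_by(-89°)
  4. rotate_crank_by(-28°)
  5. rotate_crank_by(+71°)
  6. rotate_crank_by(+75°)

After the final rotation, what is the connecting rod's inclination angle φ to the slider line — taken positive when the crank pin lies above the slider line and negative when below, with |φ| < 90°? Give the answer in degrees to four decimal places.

set_geometry: r = 14 mm, L = 215 mm, e = 15 mm; θ ← 0°
rotate_crank_by(+18°): θ ← 0° +18° = 18°
rotate_crank_by(-89°): θ ← 18° -89° = -71°
rotate_crank_by(-28°): θ ← -71° -28° = -99°
rotate_crank_by(+71°): θ ← -99° +71° = -28°
rotate_crank_by(+75°): θ ← -28° +75° = 47°
crank pin P = (r cos θ, r sin θ) = (9.547977, 10.238952)
h = r sin θ − e = 10.238952 − 15 = -4.761048
sin φ = h / L = -4.761048 / 215 = -0.02214441
φ = arcsin(-0.02214441) = -1.268885°

-1.2689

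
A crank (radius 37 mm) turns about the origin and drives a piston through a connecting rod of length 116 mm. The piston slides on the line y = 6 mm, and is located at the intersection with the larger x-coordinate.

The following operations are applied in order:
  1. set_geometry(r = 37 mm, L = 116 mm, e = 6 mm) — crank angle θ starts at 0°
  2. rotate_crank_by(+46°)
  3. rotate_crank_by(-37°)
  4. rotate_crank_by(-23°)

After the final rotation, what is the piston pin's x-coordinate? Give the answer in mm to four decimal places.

150.9334

set_geometry: r = 37 mm, L = 116 mm, e = 6 mm; θ ← 0°
rotate_crank_by(+46°): θ ← 0° +46° = 46°
rotate_crank_by(-37°): θ ← 46° -37° = 9°
rotate_crank_by(-23°): θ ← 9° -23° = -14°
crank pin P = (r cos θ, r sin θ) = (35.900942, -8.951110)
h = r sin θ − e = -8.951110 − 6 = -14.951110
x = r cos θ + √(L² − h²) = 35.900942 + √(13456.0 − 223.5357) = 35.900942 + 115.032449 = 150.933391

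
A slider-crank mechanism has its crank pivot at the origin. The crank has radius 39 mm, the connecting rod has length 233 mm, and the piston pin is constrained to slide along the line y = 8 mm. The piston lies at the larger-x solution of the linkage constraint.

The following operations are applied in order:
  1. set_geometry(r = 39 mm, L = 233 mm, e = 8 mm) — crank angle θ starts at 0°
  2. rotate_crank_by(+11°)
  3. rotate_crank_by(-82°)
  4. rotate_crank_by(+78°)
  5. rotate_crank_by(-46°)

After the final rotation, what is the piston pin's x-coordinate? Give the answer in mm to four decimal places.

set_geometry: r = 39 mm, L = 233 mm, e = 8 mm; θ ← 0°
rotate_crank_by(+11°): θ ← 0° +11° = 11°
rotate_crank_by(-82°): θ ← 11° -82° = -71°
rotate_crank_by(+78°): θ ← -71° +78° = 7°
rotate_crank_by(-46°): θ ← 7° -46° = -39°
crank pin P = (r cos θ, r sin θ) = (30.308692, -24.543495)
h = r sin θ − e = -24.543495 − 8 = -32.543495
x = r cos θ + √(L² − h²) = 30.308692 + √(54289.0 − 1059.0791) = 30.308692 + 230.716105 = 261.024797

261.0248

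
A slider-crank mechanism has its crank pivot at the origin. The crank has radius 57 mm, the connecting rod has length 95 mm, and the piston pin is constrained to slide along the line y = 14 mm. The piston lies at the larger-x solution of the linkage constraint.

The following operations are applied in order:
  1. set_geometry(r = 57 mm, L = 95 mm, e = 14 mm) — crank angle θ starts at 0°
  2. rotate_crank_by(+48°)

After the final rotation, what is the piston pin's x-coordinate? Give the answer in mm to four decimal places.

128.8088

set_geometry: r = 57 mm, L = 95 mm, e = 14 mm; θ ← 0°
rotate_crank_by(+48°): θ ← 0° +48° = 48°
crank pin P = (r cos θ, r sin θ) = (38.140445, 42.359255)
h = r sin θ − e = 42.359255 − 14 = 28.359255
x = r cos θ + √(L² − h²) = 38.140445 + √(9025.0 − 804.2473) = 38.140445 + 90.668366 = 128.808811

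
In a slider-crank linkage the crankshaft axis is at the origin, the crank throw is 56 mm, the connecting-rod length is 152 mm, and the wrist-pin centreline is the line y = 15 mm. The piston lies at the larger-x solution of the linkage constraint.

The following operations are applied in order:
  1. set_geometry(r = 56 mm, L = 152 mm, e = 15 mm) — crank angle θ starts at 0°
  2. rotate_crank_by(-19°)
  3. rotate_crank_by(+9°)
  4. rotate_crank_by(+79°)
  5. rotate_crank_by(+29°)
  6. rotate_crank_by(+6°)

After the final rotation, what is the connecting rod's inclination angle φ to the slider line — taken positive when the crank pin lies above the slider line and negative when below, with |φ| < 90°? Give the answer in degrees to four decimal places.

set_geometry: r = 56 mm, L = 152 mm, e = 15 mm; θ ← 0°
rotate_crank_by(-19°): θ ← 0° -19° = -19°
rotate_crank_by(+9°): θ ← -19° +9° = -10°
rotate_crank_by(+79°): θ ← -10° +79° = 69°
rotate_crank_by(+29°): θ ← 69° +29° = 98°
rotate_crank_by(+6°): θ ← 98° +6° = 104°
crank pin P = (r cos θ, r sin θ) = (-13.547626, 54.336561)
h = r sin θ − e = 54.336561 − 15 = 39.336561
sin φ = h / L = 39.336561 / 152 = 0.25879316
φ = arcsin(0.25879316) = 14.998465°

14.9985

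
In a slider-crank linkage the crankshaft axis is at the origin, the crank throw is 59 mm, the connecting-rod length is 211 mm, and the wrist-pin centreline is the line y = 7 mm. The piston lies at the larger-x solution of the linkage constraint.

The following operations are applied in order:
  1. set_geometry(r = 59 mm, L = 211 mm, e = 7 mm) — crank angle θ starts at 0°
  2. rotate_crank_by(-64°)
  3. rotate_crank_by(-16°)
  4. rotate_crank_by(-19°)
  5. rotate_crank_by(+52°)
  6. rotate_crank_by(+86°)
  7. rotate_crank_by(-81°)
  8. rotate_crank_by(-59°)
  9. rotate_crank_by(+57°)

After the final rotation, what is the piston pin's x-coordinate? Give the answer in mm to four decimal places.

247.9123

set_geometry: r = 59 mm, L = 211 mm, e = 7 mm; θ ← 0°
rotate_crank_by(-64°): θ ← 0° -64° = -64°
rotate_crank_by(-16°): θ ← -64° -16° = -80°
rotate_crank_by(-19°): θ ← -80° -19° = -99°
rotate_crank_by(+52°): θ ← -99° +52° = -47°
rotate_crank_by(+86°): θ ← -47° +86° = 39°
rotate_crank_by(-81°): θ ← 39° -81° = -42°
rotate_crank_by(-59°): θ ← -42° -59° = -101°
rotate_crank_by(+57°): θ ← -101° +57° = -44°
crank pin P = (r cos θ, r sin θ) = (42.441048, -40.984844)
h = r sin θ − e = -40.984844 − 7 = -47.984844
x = r cos θ + √(L² − h²) = 42.441048 + √(44521.0 − 2302.5452) = 42.441048 + 205.471299 = 247.912347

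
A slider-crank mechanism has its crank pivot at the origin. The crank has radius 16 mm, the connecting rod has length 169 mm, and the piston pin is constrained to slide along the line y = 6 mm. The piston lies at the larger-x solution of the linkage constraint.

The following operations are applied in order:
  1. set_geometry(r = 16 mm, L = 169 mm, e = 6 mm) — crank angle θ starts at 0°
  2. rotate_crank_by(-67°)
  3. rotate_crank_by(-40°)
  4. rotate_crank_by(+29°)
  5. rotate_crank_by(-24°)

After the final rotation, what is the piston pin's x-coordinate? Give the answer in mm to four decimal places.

164.2809

set_geometry: r = 16 mm, L = 169 mm, e = 6 mm; θ ← 0°
rotate_crank_by(-67°): θ ← 0° -67° = -67°
rotate_crank_by(-40°): θ ← -67° -40° = -107°
rotate_crank_by(+29°): θ ← -107° +29° = -78°
rotate_crank_by(-24°): θ ← -78° -24° = -102°
crank pin P = (r cos θ, r sin θ) = (-3.326587, -15.650362)
h = r sin θ − e = -15.650362 − 6 = -21.650362
x = r cos θ + √(L² − h²) = -3.326587 + √(28561.0 − 468.7382) = -3.326587 + 167.607464 = 164.280877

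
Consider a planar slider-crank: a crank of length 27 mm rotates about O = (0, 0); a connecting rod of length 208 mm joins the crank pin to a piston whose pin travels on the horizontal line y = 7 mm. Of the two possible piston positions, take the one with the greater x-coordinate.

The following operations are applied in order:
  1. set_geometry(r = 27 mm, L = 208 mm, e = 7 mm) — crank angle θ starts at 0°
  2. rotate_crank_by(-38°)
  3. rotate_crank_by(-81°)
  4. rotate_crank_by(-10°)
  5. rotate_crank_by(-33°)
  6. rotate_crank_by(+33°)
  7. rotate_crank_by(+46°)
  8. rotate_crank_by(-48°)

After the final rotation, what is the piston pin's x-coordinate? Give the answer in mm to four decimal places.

set_geometry: r = 27 mm, L = 208 mm, e = 7 mm; θ ← 0°
rotate_crank_by(-38°): θ ← 0° -38° = -38°
rotate_crank_by(-81°): θ ← -38° -81° = -119°
rotate_crank_by(-10°): θ ← -119° -10° = -129°
rotate_crank_by(-33°): θ ← -129° -33° = -162°
rotate_crank_by(+33°): θ ← -162° +33° = -129°
rotate_crank_by(+46°): θ ← -129° +46° = -83°
rotate_crank_by(-48°): θ ← -83° -48° = -131°
crank pin P = (r cos θ, r sin θ) = (-17.713594, -20.377159)
h = r sin θ − e = -20.377159 − 7 = -27.377159
x = r cos θ + √(L² − h²) = -17.713594 + √(43264.0 − 749.5088) = -17.713594 + 206.190425 = 188.476831

188.4768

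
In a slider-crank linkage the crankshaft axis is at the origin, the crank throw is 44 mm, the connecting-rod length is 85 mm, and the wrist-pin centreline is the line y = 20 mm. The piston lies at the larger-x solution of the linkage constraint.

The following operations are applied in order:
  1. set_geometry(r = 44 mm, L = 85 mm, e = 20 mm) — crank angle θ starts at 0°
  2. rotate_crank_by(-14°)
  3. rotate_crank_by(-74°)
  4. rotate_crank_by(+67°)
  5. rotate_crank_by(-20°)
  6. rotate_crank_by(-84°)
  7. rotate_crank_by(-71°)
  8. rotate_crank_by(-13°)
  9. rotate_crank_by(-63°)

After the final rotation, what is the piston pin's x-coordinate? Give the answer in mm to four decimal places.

set_geometry: r = 44 mm, L = 85 mm, e = 20 mm; θ ← 0°
rotate_crank_by(-14°): θ ← 0° -14° = -14°
rotate_crank_by(-74°): θ ← -14° -74° = -88°
rotate_crank_by(+67°): θ ← -88° +67° = -21°
rotate_crank_by(-20°): θ ← -21° -20° = -41°
rotate_crank_by(-84°): θ ← -41° -84° = -125°
rotate_crank_by(-71°): θ ← -125° -71° = -196°
rotate_crank_by(-13°): θ ← -196° -13° = -209°
rotate_crank_by(-63°): θ ← -209° -63° = -272°
crank pin P = (r cos θ, r sin θ) = (1.535578, 43.973196)
h = r sin θ − e = 43.973196 − 20 = 23.973196
x = r cos θ + √(L² − h²) = 1.535578 + √(7225.0 − 574.7141) = 1.535578 + 81.549285 = 83.084863

83.0849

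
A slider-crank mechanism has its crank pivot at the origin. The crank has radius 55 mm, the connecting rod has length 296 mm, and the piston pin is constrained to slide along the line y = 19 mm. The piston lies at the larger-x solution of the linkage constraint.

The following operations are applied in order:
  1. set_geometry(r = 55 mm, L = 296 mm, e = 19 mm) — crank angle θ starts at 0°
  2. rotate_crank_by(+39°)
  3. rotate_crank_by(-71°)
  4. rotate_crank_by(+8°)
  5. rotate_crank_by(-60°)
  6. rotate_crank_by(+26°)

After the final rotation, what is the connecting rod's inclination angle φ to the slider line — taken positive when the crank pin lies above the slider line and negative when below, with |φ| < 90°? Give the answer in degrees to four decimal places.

set_geometry: r = 55 mm, L = 296 mm, e = 19 mm; θ ← 0°
rotate_crank_by(+39°): θ ← 0° +39° = 39°
rotate_crank_by(-71°): θ ← 39° -71° = -32°
rotate_crank_by(+8°): θ ← -32° +8° = -24°
rotate_crank_by(-60°): θ ← -24° -60° = -84°
rotate_crank_by(+26°): θ ← -84° +26° = -58°
crank pin P = (r cos θ, r sin θ) = (29.145560, -46.642645)
h = r sin θ − e = -46.642645 − 19 = -65.642645
sin φ = h / L = -65.642645 / 296 = -0.22176569
φ = arcsin(-0.22176569) = -12.812762°

-12.8128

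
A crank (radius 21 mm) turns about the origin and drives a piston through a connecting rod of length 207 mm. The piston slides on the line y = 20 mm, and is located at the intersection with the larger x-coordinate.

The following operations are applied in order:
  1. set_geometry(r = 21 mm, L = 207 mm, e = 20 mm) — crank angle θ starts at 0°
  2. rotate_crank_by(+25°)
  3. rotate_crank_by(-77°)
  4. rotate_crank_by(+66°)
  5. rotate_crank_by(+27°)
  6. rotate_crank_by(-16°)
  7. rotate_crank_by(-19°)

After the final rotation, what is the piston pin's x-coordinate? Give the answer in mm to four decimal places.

227.1178

set_geometry: r = 21 mm, L = 207 mm, e = 20 mm; θ ← 0°
rotate_crank_by(+25°): θ ← 0° +25° = 25°
rotate_crank_by(-77°): θ ← 25° -77° = -52°
rotate_crank_by(+66°): θ ← -52° +66° = 14°
rotate_crank_by(+27°): θ ← 14° +27° = 41°
rotate_crank_by(-16°): θ ← 41° -16° = 25°
rotate_crank_by(-19°): θ ← 25° -19° = 6°
crank pin P = (r cos θ, r sin θ) = (20.884960, 2.195098)
h = r sin θ − e = 2.195098 − 20 = -17.804902
x = r cos θ + √(L² − h²) = 20.884960 + √(42849.0 − 317.0145) = 20.884960 + 206.232843 = 227.117803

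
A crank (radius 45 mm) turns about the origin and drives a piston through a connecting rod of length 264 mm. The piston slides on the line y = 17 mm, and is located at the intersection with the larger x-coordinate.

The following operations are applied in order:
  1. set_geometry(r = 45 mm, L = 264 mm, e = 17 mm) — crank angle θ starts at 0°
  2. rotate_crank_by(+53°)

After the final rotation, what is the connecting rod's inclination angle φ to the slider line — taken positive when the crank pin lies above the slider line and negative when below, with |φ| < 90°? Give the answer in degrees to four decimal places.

set_geometry: r = 45 mm, L = 264 mm, e = 17 mm; θ ← 0°
rotate_crank_by(+53°): θ ← 0° +53° = 53°
crank pin P = (r cos θ, r sin θ) = (27.081676, 35.938598)
h = r sin θ − e = 35.938598 − 17 = 18.938598
sin φ = h / L = 18.938598 / 264 = 0.07173711
φ = arcsin(0.07173711) = 4.113767°

4.1138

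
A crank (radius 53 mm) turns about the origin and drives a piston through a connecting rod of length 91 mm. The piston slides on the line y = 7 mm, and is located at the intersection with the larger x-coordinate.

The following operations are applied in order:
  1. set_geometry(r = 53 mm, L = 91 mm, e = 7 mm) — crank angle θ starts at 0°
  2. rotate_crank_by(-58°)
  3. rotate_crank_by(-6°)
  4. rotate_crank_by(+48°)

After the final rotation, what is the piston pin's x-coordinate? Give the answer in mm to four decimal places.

139.3440

set_geometry: r = 53 mm, L = 91 mm, e = 7 mm; θ ← 0°
rotate_crank_by(-58°): θ ← 0° -58° = -58°
rotate_crank_by(-6°): θ ← -58° -6° = -64°
rotate_crank_by(+48°): θ ← -64° +48° = -16°
crank pin P = (r cos θ, r sin θ) = (50.946870, -14.608780)
h = r sin θ − e = -14.608780 − 7 = -21.608780
x = r cos θ + √(L² − h²) = 50.946870 + √(8281.0 − 466.9394) = 50.946870 + 88.397175 = 139.344045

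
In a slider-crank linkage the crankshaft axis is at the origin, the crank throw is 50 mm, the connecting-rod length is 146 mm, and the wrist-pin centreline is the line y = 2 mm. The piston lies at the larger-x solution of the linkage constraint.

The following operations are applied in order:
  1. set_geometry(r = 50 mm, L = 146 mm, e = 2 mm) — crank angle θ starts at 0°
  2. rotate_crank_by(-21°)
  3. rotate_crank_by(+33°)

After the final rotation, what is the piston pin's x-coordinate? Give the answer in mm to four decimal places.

194.6658

set_geometry: r = 50 mm, L = 146 mm, e = 2 mm; θ ← 0°
rotate_crank_by(-21°): θ ← 0° -21° = -21°
rotate_crank_by(+33°): θ ← -21° +33° = 12°
crank pin P = (r cos θ, r sin θ) = (48.907380, 10.395585)
h = r sin θ − e = 10.395585 − 2 = 8.395585
x = r cos θ + √(L² − h²) = 48.907380 + √(21316.0 − 70.4858) = 48.907380 + 145.758410 = 194.665790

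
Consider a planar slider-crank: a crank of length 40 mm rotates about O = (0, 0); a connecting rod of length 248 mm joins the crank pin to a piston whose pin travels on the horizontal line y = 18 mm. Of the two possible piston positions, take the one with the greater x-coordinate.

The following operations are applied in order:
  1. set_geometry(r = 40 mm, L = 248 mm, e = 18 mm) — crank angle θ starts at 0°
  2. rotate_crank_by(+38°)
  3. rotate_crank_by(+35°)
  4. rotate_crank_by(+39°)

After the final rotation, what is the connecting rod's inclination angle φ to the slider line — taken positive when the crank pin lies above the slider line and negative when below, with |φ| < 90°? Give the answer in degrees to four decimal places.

set_geometry: r = 40 mm, L = 248 mm, e = 18 mm; θ ← 0°
rotate_crank_by(+38°): θ ← 0° +38° = 38°
rotate_crank_by(+35°): θ ← 38° +35° = 73°
rotate_crank_by(+39°): θ ← 73° +39° = 112°
crank pin P = (r cos θ, r sin θ) = (-14.984264, 37.087354)
h = r sin θ − e = 37.087354 − 18 = 19.087354
sin φ = h / L = 19.087354 / 248 = 0.07696514
φ = arcsin(0.07696514) = 4.414143°

4.4141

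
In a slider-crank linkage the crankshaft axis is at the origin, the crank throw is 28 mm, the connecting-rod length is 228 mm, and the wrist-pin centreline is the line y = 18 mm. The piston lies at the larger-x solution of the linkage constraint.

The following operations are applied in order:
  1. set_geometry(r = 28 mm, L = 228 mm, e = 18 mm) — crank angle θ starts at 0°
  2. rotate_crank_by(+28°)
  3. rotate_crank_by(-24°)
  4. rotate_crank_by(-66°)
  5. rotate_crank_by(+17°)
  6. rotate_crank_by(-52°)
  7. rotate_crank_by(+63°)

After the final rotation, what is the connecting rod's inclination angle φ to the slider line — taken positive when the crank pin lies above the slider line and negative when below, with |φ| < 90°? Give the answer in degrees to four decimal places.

set_geometry: r = 28 mm, L = 228 mm, e = 18 mm; θ ← 0°
rotate_crank_by(+28°): θ ← 0° +28° = 28°
rotate_crank_by(-24°): θ ← 28° -24° = 4°
rotate_crank_by(-66°): θ ← 4° -66° = -62°
rotate_crank_by(+17°): θ ← -62° +17° = -45°
rotate_crank_by(-52°): θ ← -45° -52° = -97°
rotate_crank_by(+63°): θ ← -97° +63° = -34°
crank pin P = (r cos θ, r sin θ) = (23.213052, -15.657401)
h = r sin θ − e = -15.657401 − 18 = -33.657401
sin φ = h / L = -33.657401 / 228 = -0.14762018
φ = arcsin(-0.14762018) = -8.489038°

-8.4890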